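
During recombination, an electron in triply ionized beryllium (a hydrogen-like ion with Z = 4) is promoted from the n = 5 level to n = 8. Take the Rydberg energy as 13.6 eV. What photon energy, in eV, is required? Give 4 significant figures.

The Bohr energies scale as Z², so for Z = 4: E_n = −217.6/n² eV.
E_8 = −217.6/64 = −3.400 eV and E_5 = −217.6/25 = −8.704 eV.
The photon energy is |E_8 − E_5| = 5.304 eV.

5.304 eV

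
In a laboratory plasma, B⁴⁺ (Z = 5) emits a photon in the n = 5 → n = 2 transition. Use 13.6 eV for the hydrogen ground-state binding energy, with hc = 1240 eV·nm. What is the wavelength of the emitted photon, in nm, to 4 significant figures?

17.37 nm

For Z = 5 the level energies scale as Z², so the effective Rydberg energy is 13.6 × 25 = 340.0 eV.
ΔE = 340.0 × (1/2² − 1/5²) = 340.0 × 0.2100 = 71.40 eV.
λ = hc/ΔE = 1240 / 71.40 = 17.37 nm.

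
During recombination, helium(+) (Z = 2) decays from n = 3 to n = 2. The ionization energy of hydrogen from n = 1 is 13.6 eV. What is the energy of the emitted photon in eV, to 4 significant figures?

The Bohr energies scale as Z², so for Z = 2: E_n = −54.40/n² eV.
E_3 = −54.40/9 = −6.044 eV and E_2 = −54.40/4 = −13.60 eV.
The photon energy is |E_3 − E_2| = 7.556 eV.

7.556 eV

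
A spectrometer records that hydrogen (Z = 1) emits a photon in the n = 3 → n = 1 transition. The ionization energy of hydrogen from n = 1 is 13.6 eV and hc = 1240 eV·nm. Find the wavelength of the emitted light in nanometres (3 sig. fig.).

ΔE = 13.60 × (1/1² − 1/3²) = 13.60 × 0.8889 = 12.09 eV.
λ = hc/ΔE = 1240 / 12.09 = 103 nm.
This line belongs to the Lyman series.

103 nm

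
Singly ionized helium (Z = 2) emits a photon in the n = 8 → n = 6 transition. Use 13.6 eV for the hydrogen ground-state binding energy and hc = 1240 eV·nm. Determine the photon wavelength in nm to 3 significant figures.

For Z = 2 the level energies scale as Z², so the effective Rydberg energy is 13.6 × 4 = 54.40 eV.
ΔE = 54.40 × (1/6² − 1/8²) = 54.40 × 0.01215 = 0.6611 eV.
λ = hc/ΔE = 1240 / 0.6611 = 1880 nm.

1880 nm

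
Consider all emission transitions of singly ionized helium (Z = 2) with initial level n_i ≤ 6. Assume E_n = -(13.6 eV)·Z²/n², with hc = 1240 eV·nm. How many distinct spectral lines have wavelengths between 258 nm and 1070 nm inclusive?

5

Enumerate all n_i → n_f pairs with 1 ≤ n_f < n_i ≤ 6 and compute λ = 1240 / [13.6·4·(1/n_f² − 1/n_i²)].
Lines falling in [258, 1070] nm: 6→3 (273.5 nm), 5→3 (320.5 nm), 4→3 (468.9 nm), 6→4 (656.5 nm), 5→4 (1013 nm).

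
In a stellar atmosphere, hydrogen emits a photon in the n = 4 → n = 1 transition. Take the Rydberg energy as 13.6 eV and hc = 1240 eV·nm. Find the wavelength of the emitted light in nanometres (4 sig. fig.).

ΔE = 13.60 × (1/1² − 1/4²) = 13.60 × 0.9375 = 12.75 eV.
λ = hc/ΔE = 1240 / 12.75 = 97.25 nm.

97.25 nm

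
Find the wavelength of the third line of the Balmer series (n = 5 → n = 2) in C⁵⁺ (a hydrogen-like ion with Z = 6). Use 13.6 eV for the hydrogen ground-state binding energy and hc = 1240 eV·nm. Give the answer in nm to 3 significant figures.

The Balmer series terminates on n_f = 2; the third line has n_i = 2+3 = 5.
ΔE = 489.6 × (1/2² − 1/5²) = 102.8 eV.
λ = 1240 / 102.8 = 12.1 nm.

12.1 nm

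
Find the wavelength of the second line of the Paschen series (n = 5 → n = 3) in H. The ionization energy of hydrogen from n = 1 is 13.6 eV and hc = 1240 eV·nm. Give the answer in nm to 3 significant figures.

The Paschen series terminates on n_f = 3; the second line has n_i = 3+2 = 5.
ΔE = 13.60 × (1/3² − 1/5²) = 0.9671 eV.
λ = 1240 / 0.9671 = 1280 nm.

1280 nm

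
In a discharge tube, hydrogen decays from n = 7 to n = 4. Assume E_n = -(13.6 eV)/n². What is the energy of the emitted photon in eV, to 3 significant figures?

E_7 = −13.60/49 = −0.2776 eV and E_4 = −13.60/16 = −0.8500 eV.
The photon energy is |E_7 − E_4| = 0.572 eV.

0.572 eV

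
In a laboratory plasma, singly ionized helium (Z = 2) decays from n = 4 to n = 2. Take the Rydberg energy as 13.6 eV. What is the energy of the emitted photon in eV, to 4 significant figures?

The Bohr energies scale as Z², so for Z = 2: E_n = −54.40/n² eV.
E_4 = −54.40/16 = −3.400 eV and E_2 = −54.40/4 = −13.60 eV.
The photon energy is |E_4 − E_2| = 10.20 eV.

10.20 eV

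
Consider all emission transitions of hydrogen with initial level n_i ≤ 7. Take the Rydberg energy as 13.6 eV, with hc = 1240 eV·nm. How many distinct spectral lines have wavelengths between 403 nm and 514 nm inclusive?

3

Enumerate all n_i → n_f pairs with 1 ≤ n_f < n_i ≤ 7 and compute λ = 1240 / [13.6·1·(1/n_f² − 1/n_i²)].
Lines falling in [403, 514] nm: 6→2 (410.3 nm), 5→2 (434.2 nm), 4→2 (486.3 nm).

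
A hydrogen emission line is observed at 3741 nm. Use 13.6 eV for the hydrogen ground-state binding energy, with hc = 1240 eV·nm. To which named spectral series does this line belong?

Pfund

ΔE = 1240/3741 = 0.3315 eV.
This matches 13.6 × (1/5² − 1/8²), so n_f = 5: the Pfund series.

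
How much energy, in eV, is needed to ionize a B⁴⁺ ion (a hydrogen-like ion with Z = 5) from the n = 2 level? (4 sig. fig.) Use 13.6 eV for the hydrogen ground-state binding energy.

E_n = −13.6 Z²/n² = −340.0/n² eV for Z = 5.
E_2 = −340.0/4 = −85.00 eV, so ionization (to E = 0) requires 85.00 eV.

85.00 eV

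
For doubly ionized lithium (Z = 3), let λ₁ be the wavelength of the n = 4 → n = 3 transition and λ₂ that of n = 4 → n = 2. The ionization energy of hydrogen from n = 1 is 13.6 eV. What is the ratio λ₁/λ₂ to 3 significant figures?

3.86

λ ∝ 1/ΔE ∝ 1/(1/n_f² − 1/n_i²), and the Z² and hc factors cancel in the ratio.
λ₁/λ₂ = (1/2² − 1/4²)/(1/3² − 1/4²) = 0.1875/0.04861 = 3.86.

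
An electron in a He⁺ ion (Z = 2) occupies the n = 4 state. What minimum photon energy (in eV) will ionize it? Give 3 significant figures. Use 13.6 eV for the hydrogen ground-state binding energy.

3.40 eV

E_n = −13.6 Z²/n² = −54.40/n² eV for Z = 2.
E_4 = −54.40/16 = −3.40 eV, so ionization (to E = 0) requires 3.40 eV.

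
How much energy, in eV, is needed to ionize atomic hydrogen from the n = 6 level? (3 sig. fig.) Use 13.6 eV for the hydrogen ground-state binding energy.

E_6 = −13.60/36 = −0.378 eV, so ionization (to E = 0) requires 0.378 eV.

0.378 eV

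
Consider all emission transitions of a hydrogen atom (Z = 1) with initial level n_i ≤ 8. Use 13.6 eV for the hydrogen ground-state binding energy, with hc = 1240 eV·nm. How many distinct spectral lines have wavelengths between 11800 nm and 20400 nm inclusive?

Enumerate all n_i → n_f pairs with 1 ≤ n_f < n_i ≤ 8 and compute λ = 1240 / [13.6·1·(1/n_f² − 1/n_i²)].
Lines falling in [11800, 20400] nm: 7→6 (12370 nm), 8→7 (19060 nm).

2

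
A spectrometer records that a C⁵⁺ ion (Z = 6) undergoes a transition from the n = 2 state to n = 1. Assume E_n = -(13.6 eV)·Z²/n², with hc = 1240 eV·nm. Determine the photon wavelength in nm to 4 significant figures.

For Z = 6 the level energies scale as Z², so the effective Rydberg energy is 13.6 × 36 = 489.6 eV.
ΔE = 489.6 × (1/1² − 1/2²) = 489.6 × 0.7500 = 367.2 eV.
λ = hc/ΔE = 1240 / 367.2 = 3.377 nm.

3.377 nm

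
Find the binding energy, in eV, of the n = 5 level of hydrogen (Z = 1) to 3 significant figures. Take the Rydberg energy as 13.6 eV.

E_5 = −13.60/25 = −0.544 eV, so ionization (to E = 0) requires 0.544 eV.

0.544 eV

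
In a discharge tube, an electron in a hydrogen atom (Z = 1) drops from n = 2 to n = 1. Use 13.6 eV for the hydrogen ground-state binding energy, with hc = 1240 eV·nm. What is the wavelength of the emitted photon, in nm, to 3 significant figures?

ΔE = 13.60 × (1/1² − 1/2²) = 13.60 × 0.7500 = 10.20 eV.
λ = hc/ΔE = 1240 / 10.20 = 122 nm.

122 nm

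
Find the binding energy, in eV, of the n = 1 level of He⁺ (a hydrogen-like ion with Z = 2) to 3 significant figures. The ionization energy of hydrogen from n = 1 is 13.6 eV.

54.4 eV

E_n = −13.6 Z²/n² = −54.40/n² eV for Z = 2.
E_1 = −54.40/1 = −54.4 eV, so ionization (to E = 0) requires 54.4 eV.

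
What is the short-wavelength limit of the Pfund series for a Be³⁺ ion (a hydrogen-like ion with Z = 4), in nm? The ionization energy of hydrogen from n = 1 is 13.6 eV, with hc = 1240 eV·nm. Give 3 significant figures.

142 nm

The Pfund series has lower level n_f = 5; the series limit corresponds to n_i → ∞.
ΔE_max = 13.6 × 16 / 5² = 8.704 eV.
λ_min = 1240 / 8.704 = 142 nm.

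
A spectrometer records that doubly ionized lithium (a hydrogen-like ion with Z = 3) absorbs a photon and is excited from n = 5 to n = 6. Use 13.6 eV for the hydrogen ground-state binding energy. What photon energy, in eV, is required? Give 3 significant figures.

1.50 eV

The Bohr energies scale as Z², so for Z = 3: E_n = −122.4/n² eV.
E_6 = −122.4/36 = −3.400 eV and E_5 = −122.4/25 = −4.896 eV.
The photon energy is |E_6 − E_5| = 1.50 eV.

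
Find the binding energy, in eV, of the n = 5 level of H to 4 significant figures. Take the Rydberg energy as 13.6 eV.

E_5 = −13.60/25 = −0.5440 eV, so ionization (to E = 0) requires 0.5440 eV.

0.5440 eV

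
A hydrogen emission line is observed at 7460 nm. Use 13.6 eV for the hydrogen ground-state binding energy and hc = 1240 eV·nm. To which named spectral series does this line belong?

Pfund

ΔE = 1240/7460 = 0.1662 eV.
This matches 13.6 × (1/5² − 1/6²), so n_f = 5: the Pfund series.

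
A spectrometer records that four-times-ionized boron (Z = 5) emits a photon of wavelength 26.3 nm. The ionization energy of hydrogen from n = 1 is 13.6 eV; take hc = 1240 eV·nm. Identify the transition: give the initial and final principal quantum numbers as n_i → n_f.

The photon energy is ΔE = hc/λ = 1240 / 26.3 = 47.15 eV.
With Z = 5, ΔE = 340.0 × (1/n_f² − 1/n_i²), so 1/n_f² − 1/n_i² = 0.1387.
Trying n_f = 2 gives 1/n_i² = 0.1113, i.e. n_i ≈ 3; this pair matches.

n_i = 3, n_f = 2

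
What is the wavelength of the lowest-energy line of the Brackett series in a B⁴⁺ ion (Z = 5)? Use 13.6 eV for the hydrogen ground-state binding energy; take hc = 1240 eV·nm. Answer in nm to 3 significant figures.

162 nm

The Brackett series terminates on n_f = 4; the first line has n_i = 4+1 = 5.
ΔE = 340.0 × (1/4² − 1/5²) = 7.650 eV.
λ = 1240 / 7.650 = 162 nm.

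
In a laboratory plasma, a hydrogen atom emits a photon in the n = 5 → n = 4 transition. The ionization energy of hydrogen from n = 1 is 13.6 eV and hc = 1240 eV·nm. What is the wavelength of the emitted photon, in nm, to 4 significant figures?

4052 nm

ΔE = 13.60 × (1/4² − 1/5²) = 13.60 × 0.02250 = 0.3060 eV.
λ = hc/ΔE = 1240 / 0.3060 = 4052 nm.
This line belongs to the Brackett series.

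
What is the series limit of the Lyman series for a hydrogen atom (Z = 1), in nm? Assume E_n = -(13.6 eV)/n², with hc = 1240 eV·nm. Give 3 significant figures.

The Lyman series has lower level n_f = 1; the series limit corresponds to n_i → ∞.
ΔE_max = 13.6 × 1 / 1² = 13.60 eV.
λ_min = 1240 / 13.60 = 91.2 nm.

91.2 nm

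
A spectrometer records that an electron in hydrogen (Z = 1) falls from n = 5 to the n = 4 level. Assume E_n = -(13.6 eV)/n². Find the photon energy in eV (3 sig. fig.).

0.306 eV

E_5 = −13.60/25 = −0.5440 eV and E_4 = −13.60/16 = −0.8500 eV.
The photon energy is |E_5 − E_4| = 0.306 eV.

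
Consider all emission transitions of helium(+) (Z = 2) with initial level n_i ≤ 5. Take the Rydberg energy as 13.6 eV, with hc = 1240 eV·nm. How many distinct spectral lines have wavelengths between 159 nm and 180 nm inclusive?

Enumerate all n_i → n_f pairs with 1 ≤ n_f < n_i ≤ 5 and compute λ = 1240 / [13.6·4·(1/n_f² − 1/n_i²)].
Lines falling in [159, 180] nm: 3→2 (164.1 nm).

1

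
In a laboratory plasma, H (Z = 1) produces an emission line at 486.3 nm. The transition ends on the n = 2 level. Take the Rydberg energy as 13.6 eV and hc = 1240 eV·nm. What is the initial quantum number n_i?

n_i = 4

The photon energy is ΔE = hc/λ = 1240 / 486.3 = 2.550 eV.
With Z = 1, ΔE = 13.60 × (1/n_f² − 1/n_i²), so 1/n_f² − 1/n_i² = 0.1875.
With n_f = 2: 1/n_i² = 1/4 − 0.1875 = 0.06251, so n_i ≈ 4.00.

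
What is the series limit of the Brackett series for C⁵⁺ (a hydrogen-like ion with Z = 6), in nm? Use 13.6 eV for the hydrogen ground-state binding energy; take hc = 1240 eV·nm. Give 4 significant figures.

40.52 nm

The Brackett series has lower level n_f = 4; the series limit corresponds to n_i → ∞.
ΔE_max = 13.6 × 36 / 4² = 30.60 eV.
λ_min = 1240 / 30.60 = 40.52 nm.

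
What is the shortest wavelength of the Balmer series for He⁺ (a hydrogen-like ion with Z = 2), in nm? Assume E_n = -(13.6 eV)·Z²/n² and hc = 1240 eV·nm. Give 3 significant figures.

The Balmer series has lower level n_f = 2; the series limit corresponds to n_i → ∞.
ΔE_max = 13.6 × 4 / 2² = 13.60 eV.
λ_min = 1240 / 13.60 = 91.2 nm.

91.2 nm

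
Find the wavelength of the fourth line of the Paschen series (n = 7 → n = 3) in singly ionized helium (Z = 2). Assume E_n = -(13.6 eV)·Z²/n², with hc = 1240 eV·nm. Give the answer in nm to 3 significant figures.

251 nm

The Paschen series terminates on n_f = 3; the fourth line has n_i = 3+4 = 7.
ΔE = 54.40 × (1/3² − 1/7²) = 4.934 eV.
λ = 1240 / 4.934 = 251 nm.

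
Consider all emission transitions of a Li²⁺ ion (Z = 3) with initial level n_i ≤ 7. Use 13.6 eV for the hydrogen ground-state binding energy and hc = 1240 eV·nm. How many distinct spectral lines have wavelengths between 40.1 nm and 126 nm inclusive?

7

Enumerate all n_i → n_f pairs with 1 ≤ n_f < n_i ≤ 7 and compute λ = 1240 / [13.6·9·(1/n_f² − 1/n_i²)].
Lines falling in [40.1, 126] nm: 7→2 (44.12 nm), 6→2 (45.59 nm), 5→2 (48.24 nm), 4→2 (54.03 nm), 3→2 (72.94 nm), 7→3 (111.7 nm), 6→3 (121.6 nm).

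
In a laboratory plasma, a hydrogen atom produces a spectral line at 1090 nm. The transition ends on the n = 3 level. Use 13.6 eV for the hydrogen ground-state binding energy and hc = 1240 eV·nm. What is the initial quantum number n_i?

n_i = 6

The photon energy is ΔE = hc/λ = 1240 / 1090 = 1.138 eV.
With Z = 1, ΔE = 13.60 × (1/n_f² − 1/n_i²), so 1/n_f² − 1/n_i² = 0.08365.
With n_f = 3: 1/n_i² = 1/9 − 0.08365 = 0.02746, so n_i ≈ 6.03.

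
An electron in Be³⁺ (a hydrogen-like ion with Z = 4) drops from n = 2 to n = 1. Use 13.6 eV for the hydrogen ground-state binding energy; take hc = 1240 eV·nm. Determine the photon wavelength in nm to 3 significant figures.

For Z = 4 the level energies scale as Z², so the effective Rydberg energy is 13.6 × 16 = 217.6 eV.
ΔE = 217.6 × (1/1² − 1/2²) = 217.6 × 0.7500 = 163.2 eV.
λ = hc/ΔE = 1240 / 163.2 = 7.60 nm.

7.60 nm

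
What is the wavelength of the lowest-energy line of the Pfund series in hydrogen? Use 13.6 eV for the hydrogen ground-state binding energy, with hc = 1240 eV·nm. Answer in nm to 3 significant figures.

The Pfund series terminates on n_f = 5; the first line has n_i = 5+1 = 6.
ΔE = 13.60 × (1/5² − 1/6²) = 0.1662 eV.
λ = 1240 / 0.1662 = 7460 nm.

7460 nm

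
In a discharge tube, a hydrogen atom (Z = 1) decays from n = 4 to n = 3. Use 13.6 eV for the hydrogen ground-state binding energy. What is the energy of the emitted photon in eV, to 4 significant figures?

E_4 = −13.60/16 = −0.8500 eV and E_3 = −13.60/9 = −1.511 eV.
The photon energy is |E_4 − E_3| = 0.6611 eV.

0.6611 eV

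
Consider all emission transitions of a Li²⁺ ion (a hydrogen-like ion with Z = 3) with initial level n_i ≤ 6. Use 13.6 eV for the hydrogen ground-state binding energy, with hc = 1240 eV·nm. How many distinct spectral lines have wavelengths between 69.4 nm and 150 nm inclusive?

Enumerate all n_i → n_f pairs with 1 ≤ n_f < n_i ≤ 6 and compute λ = 1240 / [13.6·9·(1/n_f² − 1/n_i²)].
Lines falling in [69.4, 150] nm: 3→2 (72.94 nm), 6→3 (121.6 nm), 5→3 (142.5 nm).

3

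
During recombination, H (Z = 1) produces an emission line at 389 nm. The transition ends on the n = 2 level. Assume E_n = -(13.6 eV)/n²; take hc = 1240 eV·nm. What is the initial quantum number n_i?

n_i = 8

The photon energy is ΔE = hc/λ = 1240 / 389 = 3.188 eV.
With Z = 1, ΔE = 13.60 × (1/n_f² − 1/n_i²), so 1/n_f² − 1/n_i² = 0.2344.
With n_f = 2: 1/n_i² = 1/4 − 0.2344 = 0.01561, so n_i ≈ 8.00.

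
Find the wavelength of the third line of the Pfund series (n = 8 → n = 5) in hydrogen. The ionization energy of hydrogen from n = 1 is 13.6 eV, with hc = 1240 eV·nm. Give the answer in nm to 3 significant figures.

3740 nm

The Pfund series terminates on n_f = 5; the third line has n_i = 5+3 = 8.
ΔE = 13.60 × (1/5² − 1/8²) = 0.3315 eV.
λ = 1240 / 0.3315 = 3740 nm.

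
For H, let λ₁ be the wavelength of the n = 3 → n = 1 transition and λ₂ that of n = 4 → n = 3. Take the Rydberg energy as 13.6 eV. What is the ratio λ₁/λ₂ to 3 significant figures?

0.0547

λ ∝ 1/ΔE ∝ 1/(1/n_f² − 1/n_i²), and the Z² and hc factors cancel in the ratio.
λ₁/λ₂ = (1/3² − 1/4²)/(1/1² − 1/3²) = 0.04861/0.8889 = 0.0547.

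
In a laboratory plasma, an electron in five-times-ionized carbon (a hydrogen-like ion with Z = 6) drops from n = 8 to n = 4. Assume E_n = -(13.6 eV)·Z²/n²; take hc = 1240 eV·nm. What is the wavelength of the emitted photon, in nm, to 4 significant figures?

54.03 nm

For Z = 6 the level energies scale as Z², so the effective Rydberg energy is 13.6 × 36 = 489.6 eV.
ΔE = 489.6 × (1/4² − 1/8²) = 489.6 × 0.04688 = 22.95 eV.
λ = hc/ΔE = 1240 / 22.95 = 54.03 nm.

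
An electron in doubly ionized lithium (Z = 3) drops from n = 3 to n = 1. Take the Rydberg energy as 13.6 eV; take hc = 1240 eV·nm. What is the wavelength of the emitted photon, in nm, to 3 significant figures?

11.4 nm

For Z = 3 the level energies scale as Z², so the effective Rydberg energy is 13.6 × 9 = 122.4 eV.
ΔE = 122.4 × (1/1² − 1/3²) = 122.4 × 0.8889 = 108.8 eV.
λ = hc/ΔE = 1240 / 108.8 = 11.4 nm.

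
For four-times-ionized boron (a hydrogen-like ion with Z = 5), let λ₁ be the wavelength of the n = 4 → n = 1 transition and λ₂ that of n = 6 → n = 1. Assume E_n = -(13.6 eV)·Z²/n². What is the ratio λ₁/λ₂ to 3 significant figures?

λ ∝ 1/ΔE ∝ 1/(1/n_f² − 1/n_i²), and the Z² and hc factors cancel in the ratio.
λ₁/λ₂ = (1/1² − 1/6²)/(1/1² − 1/4²) = 0.9722/0.9375 = 1.04.

1.04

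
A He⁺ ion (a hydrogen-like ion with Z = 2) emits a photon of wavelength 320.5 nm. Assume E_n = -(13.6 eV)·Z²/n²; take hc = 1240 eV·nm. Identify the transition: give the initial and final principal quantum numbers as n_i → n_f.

n_i = 5, n_f = 3

The photon energy is ΔE = hc/λ = 1240 / 320.5 = 3.869 eV.
With Z = 2, ΔE = 54.40 × (1/n_f² − 1/n_i²), so 1/n_f² − 1/n_i² = 0.07112.
Trying n_f = 3 gives 1/n_i² = 0.03999, i.e. n_i ≈ 5; this pair matches.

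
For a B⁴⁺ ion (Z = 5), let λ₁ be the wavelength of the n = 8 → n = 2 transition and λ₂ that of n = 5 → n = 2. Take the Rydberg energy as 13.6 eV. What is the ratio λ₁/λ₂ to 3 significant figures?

λ ∝ 1/ΔE ∝ 1/(1/n_f² − 1/n_i²), and the Z² and hc factors cancel in the ratio.
λ₁/λ₂ = (1/2² − 1/5²)/(1/2² − 1/8²) = 0.2100/0.2344 = 0.896.

0.896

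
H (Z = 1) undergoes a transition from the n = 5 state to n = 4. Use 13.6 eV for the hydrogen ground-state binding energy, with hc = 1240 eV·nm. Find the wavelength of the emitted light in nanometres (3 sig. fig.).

ΔE = 13.60 × (1/4² − 1/5²) = 13.60 × 0.02250 = 0.3060 eV.
λ = hc/ΔE = 1240 / 0.3060 = 4050 nm.
This line belongs to the Brackett series.

4050 nm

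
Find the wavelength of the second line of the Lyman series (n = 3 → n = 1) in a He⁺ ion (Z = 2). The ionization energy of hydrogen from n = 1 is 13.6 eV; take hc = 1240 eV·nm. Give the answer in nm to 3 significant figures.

The Lyman series terminates on n_f = 1; the second line has n_i = 1+2 = 3.
ΔE = 54.40 × (1/1² − 1/3²) = 48.36 eV.
λ = 1240 / 48.36 = 25.6 nm.

25.6 nm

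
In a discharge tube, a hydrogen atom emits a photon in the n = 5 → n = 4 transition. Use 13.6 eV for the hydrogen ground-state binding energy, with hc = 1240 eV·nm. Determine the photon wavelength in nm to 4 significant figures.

4052 nm

ΔE = 13.60 × (1/4² − 1/5²) = 13.60 × 0.02250 = 0.3060 eV.
λ = hc/ΔE = 1240 / 0.3060 = 4052 nm.
This line belongs to the Brackett series.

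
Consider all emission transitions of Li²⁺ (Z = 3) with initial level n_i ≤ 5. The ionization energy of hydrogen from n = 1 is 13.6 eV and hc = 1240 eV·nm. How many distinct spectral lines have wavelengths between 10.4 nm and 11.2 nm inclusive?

2

Enumerate all n_i → n_f pairs with 1 ≤ n_f < n_i ≤ 5 and compute λ = 1240 / [13.6·9·(1/n_f² − 1/n_i²)].
Lines falling in [10.4, 11.2] nm: 5→1 (10.55 nm), 4→1 (10.81 nm).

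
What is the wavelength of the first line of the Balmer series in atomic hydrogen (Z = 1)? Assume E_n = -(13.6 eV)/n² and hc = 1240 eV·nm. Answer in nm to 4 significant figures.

656.5 nm

The Balmer series terminates on n_f = 2; the first line has n_i = 2+1 = 3.
ΔE = 13.60 × (1/2² − 1/3²) = 1.889 eV.
λ = 1240 / 1.889 = 656.5 nm.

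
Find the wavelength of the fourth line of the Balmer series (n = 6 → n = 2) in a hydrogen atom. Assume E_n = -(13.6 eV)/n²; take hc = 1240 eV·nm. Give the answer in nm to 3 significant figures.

410 nm

The Balmer series terminates on n_f = 2; the fourth line has n_i = 2+4 = 6.
ΔE = 13.60 × (1/2² − 1/6²) = 3.022 eV.
λ = 1240 / 3.022 = 410 nm.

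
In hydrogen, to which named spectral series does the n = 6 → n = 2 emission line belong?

Balmer

The series is set by the lower level: n_f = 2 is the Balmer series.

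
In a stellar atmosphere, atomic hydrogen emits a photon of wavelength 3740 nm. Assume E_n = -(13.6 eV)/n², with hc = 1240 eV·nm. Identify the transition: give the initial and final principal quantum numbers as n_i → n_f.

The photon energy is ΔE = hc/λ = 1240 / 3740 = 0.3316 eV.
With Z = 1, ΔE = 13.60 × (1/n_f² − 1/n_i²), so 1/n_f² − 1/n_i² = 0.02438.
Trying n_f = 5 gives 1/n_i² = 0.01562, i.e. n_i ≈ 8; this pair matches.

n_i = 8, n_f = 5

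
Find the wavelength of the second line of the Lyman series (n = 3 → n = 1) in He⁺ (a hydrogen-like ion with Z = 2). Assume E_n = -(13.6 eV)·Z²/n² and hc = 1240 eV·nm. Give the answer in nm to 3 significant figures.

The Lyman series terminates on n_f = 1; the second line has n_i = 1+2 = 3.
ΔE = 54.40 × (1/1² − 1/3²) = 48.36 eV.
λ = 1240 / 48.36 = 25.6 nm.

25.6 nm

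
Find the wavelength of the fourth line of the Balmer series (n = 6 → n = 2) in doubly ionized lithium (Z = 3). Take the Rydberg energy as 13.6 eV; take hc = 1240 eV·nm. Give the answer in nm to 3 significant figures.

45.6 nm

The Balmer series terminates on n_f = 2; the fourth line has n_i = 2+4 = 6.
ΔE = 122.4 × (1/2² − 1/6²) = 27.20 eV.
λ = 1240 / 27.20 = 45.6 nm.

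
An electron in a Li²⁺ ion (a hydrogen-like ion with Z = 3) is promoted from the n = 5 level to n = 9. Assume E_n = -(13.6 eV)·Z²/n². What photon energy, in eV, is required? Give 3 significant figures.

3.38 eV

The Bohr energies scale as Z², so for Z = 3: E_n = −122.4/n² eV.
E_9 = −122.4/81 = −1.511 eV and E_5 = −122.4/25 = −4.896 eV.
The photon energy is |E_9 − E_5| = 3.38 eV.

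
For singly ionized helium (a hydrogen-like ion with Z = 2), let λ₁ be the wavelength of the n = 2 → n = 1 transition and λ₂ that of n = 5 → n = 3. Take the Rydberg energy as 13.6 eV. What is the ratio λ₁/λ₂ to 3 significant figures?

λ ∝ 1/ΔE ∝ 1/(1/n_f² − 1/n_i²), and the Z² and hc factors cancel in the ratio.
λ₁/λ₂ = (1/3² − 1/5²)/(1/1² − 1/2²) = 0.07111/0.7500 = 0.0948.

0.0948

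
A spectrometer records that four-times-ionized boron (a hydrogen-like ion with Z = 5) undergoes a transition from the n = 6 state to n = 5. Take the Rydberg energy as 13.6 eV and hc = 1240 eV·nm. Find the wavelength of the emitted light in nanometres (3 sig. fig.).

For Z = 5 the level energies scale as Z², so the effective Rydberg energy is 13.6 × 25 = 340.0 eV.
ΔE = 340.0 × (1/5² − 1/6²) = 340.0 × 0.01222 = 4.156 eV.
λ = hc/ΔE = 1240 / 4.156 = 298 nm.

298 nm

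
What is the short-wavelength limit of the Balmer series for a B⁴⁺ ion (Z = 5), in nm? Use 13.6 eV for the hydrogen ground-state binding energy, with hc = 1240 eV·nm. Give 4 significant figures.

The Balmer series has lower level n_f = 2; the series limit corresponds to n_i → ∞.
ΔE_max = 13.6 × 25 / 2² = 85.00 eV.
λ_min = 1240 / 85.00 = 14.59 nm.

14.59 nm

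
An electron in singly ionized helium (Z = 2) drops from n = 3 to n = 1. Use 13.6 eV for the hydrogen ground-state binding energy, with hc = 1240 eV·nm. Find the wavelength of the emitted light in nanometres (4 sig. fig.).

For Z = 2 the level energies scale as Z², so the effective Rydberg energy is 13.6 × 4 = 54.40 eV.
ΔE = 54.40 × (1/1² − 1/3²) = 54.40 × 0.8889 = 48.36 eV.
λ = hc/ΔE = 1240 / 48.36 = 25.64 nm.

25.64 nm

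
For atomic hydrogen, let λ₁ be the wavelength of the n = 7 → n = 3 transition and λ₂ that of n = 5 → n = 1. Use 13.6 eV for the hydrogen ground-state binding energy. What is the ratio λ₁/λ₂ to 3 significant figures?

λ ∝ 1/ΔE ∝ 1/(1/n_f² − 1/n_i²), and the Z² and hc factors cancel in the ratio.
λ₁/λ₂ = (1/1² − 1/5²)/(1/3² − 1/7²) = 0.9600/0.09070 = 10.6.

10.6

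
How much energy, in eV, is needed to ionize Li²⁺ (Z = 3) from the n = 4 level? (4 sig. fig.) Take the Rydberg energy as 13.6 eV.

7.650 eV

E_n = −13.6 Z²/n² = −122.4/n² eV for Z = 3.
E_4 = −122.4/16 = −7.650 eV, so ionization (to E = 0) requires 7.650 eV.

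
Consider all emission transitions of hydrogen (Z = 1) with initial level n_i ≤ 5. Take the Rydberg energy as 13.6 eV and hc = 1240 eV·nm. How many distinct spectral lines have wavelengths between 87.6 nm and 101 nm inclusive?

2

Enumerate all n_i → n_f pairs with 1 ≤ n_f < n_i ≤ 5 and compute λ = 1240 / [13.6·1·(1/n_f² − 1/n_i²)].
Lines falling in [87.6, 101] nm: 5→1 (94.98 nm), 4→1 (97.25 nm).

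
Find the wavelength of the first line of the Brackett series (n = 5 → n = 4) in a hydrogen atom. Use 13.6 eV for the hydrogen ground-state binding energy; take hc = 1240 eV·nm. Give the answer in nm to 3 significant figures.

4050 nm

The Brackett series terminates on n_f = 4; the first line has n_i = 4+1 = 5.
ΔE = 13.60 × (1/4² − 1/5²) = 0.3060 eV.
λ = 1240 / 0.3060 = 4050 nm.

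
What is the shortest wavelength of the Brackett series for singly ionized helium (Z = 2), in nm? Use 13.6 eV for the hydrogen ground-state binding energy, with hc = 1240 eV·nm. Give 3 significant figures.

365 nm

The Brackett series has lower level n_f = 4; the series limit corresponds to n_i → ∞.
ΔE_max = 13.6 × 4 / 4² = 3.400 eV.
λ_min = 1240 / 3.400 = 365 nm.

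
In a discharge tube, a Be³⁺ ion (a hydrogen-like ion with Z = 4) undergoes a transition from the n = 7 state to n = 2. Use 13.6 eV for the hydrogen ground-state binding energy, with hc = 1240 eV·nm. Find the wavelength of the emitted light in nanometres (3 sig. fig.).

24.8 nm

For Z = 4 the level energies scale as Z², so the effective Rydberg energy is 13.6 × 16 = 217.6 eV.
ΔE = 217.6 × (1/2² − 1/7²) = 217.6 × 0.2296 = 49.96 eV.
λ = hc/ΔE = 1240 / 49.96 = 24.8 nm.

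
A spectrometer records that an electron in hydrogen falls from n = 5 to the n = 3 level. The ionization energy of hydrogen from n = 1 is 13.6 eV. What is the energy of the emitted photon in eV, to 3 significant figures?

E_5 = −13.60/25 = −0.5440 eV and E_3 = −13.60/9 = −1.511 eV.
The photon energy is |E_5 − E_3| = 0.967 eV.

0.967 eV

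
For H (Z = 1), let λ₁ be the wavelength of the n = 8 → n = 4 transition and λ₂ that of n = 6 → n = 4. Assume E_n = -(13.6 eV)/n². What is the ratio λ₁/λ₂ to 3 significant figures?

0.741

λ ∝ 1/ΔE ∝ 1/(1/n_f² − 1/n_i²), and the Z² and hc factors cancel in the ratio.
λ₁/λ₂ = (1/4² − 1/6²)/(1/4² − 1/8²) = 0.03472/0.04688 = 0.741.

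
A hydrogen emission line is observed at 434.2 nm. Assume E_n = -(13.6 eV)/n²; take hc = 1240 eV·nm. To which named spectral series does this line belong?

ΔE = 1240/434.2 = 2.856 eV.
This matches 13.6 × (1/2² − 1/5²), so n_f = 2: the Balmer series.

Balmer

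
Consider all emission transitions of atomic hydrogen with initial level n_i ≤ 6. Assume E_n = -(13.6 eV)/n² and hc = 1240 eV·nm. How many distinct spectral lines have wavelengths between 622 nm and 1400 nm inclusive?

3

Enumerate all n_i → n_f pairs with 1 ≤ n_f < n_i ≤ 6 and compute λ = 1240 / [13.6·1·(1/n_f² − 1/n_i²)].
Lines falling in [622, 1400] nm: 3→2 (656.5 nm), 6→3 (1094 nm), 5→3 (1282 nm).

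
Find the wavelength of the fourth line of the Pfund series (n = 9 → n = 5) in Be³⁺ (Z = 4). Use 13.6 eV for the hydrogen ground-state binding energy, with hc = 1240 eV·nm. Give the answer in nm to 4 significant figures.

The Pfund series terminates on n_f = 5; the fourth line has n_i = 5+4 = 9.
ΔE = 217.6 × (1/5² − 1/9²) = 6.018 eV.
λ = 1240 / 6.018 = 206.1 nm.

206.1 nm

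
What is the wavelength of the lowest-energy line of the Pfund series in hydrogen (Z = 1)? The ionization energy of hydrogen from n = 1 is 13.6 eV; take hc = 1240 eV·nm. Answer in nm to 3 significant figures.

7460 nm

The Pfund series terminates on n_f = 5; the first line has n_i = 5+1 = 6.
ΔE = 13.60 × (1/5² − 1/6²) = 0.1662 eV.
λ = 1240 / 0.1662 = 7460 nm.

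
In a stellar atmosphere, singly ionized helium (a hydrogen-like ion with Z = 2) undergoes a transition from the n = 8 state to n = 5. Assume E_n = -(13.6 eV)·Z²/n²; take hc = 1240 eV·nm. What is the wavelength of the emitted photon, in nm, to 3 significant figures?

935 nm

For Z = 2 the level energies scale as Z², so the effective Rydberg energy is 13.6 × 4 = 54.40 eV.
ΔE = 54.40 × (1/5² − 1/8²) = 54.40 × 0.02438 = 1.326 eV.
λ = hc/ΔE = 1240 / 1.326 = 935 nm.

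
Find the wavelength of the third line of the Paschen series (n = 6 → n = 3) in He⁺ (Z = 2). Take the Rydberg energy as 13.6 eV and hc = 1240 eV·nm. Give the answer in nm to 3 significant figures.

274 nm

The Paschen series terminates on n_f = 3; the third line has n_i = 3+3 = 6.
ΔE = 54.40 × (1/3² − 1/6²) = 4.533 eV.
λ = 1240 / 4.533 = 274 nm.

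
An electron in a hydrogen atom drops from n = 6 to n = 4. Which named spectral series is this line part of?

The series is set by the lower level: n_f = 4 is the Brackett series.

Brackett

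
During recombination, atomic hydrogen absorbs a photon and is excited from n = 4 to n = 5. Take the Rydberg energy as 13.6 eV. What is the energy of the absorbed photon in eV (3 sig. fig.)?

0.306 eV

E_5 = −13.60/25 = −0.5440 eV and E_4 = −13.60/16 = −0.8500 eV.
The photon energy is |E_5 − E_4| = 0.306 eV.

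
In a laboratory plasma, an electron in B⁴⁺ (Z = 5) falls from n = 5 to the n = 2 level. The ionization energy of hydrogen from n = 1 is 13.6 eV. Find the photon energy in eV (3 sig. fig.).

71.4 eV

The Bohr energies scale as Z², so for Z = 5: E_n = −340.0/n² eV.
E_5 = −340.0/25 = −13.60 eV and E_2 = −340.0/4 = −85.00 eV.
The photon energy is |E_5 − E_2| = 71.4 eV.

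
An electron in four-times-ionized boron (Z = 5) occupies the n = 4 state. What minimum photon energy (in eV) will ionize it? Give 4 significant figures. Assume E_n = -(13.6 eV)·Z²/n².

21.25 eV

E_n = −13.6 Z²/n² = −340.0/n² eV for Z = 5.
E_4 = −340.0/16 = −21.25 eV, so ionization (to E = 0) requires 21.25 eV.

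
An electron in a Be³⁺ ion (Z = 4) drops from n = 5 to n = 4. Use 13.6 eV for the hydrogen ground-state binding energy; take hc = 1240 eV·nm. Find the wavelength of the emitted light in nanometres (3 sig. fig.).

For Z = 4 the level energies scale as Z², so the effective Rydberg energy is 13.6 × 16 = 217.6 eV.
ΔE = 217.6 × (1/4² − 1/5²) = 217.6 × 0.02250 = 4.896 eV.
λ = hc/ΔE = 1240 / 4.896 = 253 nm.

253 nm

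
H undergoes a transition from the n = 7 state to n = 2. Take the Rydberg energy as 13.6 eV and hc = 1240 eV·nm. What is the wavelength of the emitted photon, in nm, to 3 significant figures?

397 nm

ΔE = 13.60 × (1/2² − 1/7²) = 13.60 × 0.2296 = 3.122 eV.
λ = hc/ΔE = 1240 / 3.122 = 397 nm.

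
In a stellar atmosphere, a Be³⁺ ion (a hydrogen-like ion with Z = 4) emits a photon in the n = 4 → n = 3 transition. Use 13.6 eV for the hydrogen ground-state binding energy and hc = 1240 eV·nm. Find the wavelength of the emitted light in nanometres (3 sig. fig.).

117 nm

For Z = 4 the level energies scale as Z², so the effective Rydberg energy is 13.6 × 16 = 217.6 eV.
ΔE = 217.6 × (1/3² − 1/4²) = 217.6 × 0.04861 = 10.58 eV.
λ = hc/ΔE = 1240 / 10.58 = 117 nm.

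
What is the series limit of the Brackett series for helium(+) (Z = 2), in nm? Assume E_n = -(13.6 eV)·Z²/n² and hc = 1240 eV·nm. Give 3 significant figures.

365 nm

The Brackett series has lower level n_f = 4; the series limit corresponds to n_i → ∞.
ΔE_max = 13.6 × 4 / 4² = 3.400 eV.
λ_min = 1240 / 3.400 = 365 nm.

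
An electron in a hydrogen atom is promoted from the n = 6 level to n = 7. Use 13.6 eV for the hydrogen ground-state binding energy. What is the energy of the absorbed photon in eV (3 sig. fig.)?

E_7 = −13.60/49 = −0.2776 eV and E_6 = −13.60/36 = −0.3778 eV.
The photon energy is |E_7 − E_6| = 0.100 eV.

0.100 eV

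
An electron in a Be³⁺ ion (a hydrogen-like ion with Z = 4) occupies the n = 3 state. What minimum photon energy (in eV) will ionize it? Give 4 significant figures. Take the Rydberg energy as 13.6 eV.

24.18 eV

E_n = −13.6 Z²/n² = −217.6/n² eV for Z = 4.
E_3 = −217.6/9 = −24.18 eV, so ionization (to E = 0) requires 24.18 eV.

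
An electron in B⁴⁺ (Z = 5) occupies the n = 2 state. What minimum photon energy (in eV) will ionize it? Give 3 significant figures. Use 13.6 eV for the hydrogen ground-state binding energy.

E_n = −13.6 Z²/n² = −340.0/n² eV for Z = 5.
E_2 = −340.0/4 = −85.0 eV, so ionization (to E = 0) requires 85.0 eV.

85.0 eV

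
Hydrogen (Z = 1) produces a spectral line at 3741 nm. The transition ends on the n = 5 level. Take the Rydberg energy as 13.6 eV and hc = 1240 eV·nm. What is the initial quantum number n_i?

n_i = 8

The photon energy is ΔE = hc/λ = 1240 / 3741 = 0.3315 eV.
With Z = 1, ΔE = 13.60 × (1/n_f² − 1/n_i²), so 1/n_f² − 1/n_i² = 0.02437.
With n_f = 5: 1/n_i² = 1/25 − 0.02437 = 0.01563, so n_i ≈ 8.00.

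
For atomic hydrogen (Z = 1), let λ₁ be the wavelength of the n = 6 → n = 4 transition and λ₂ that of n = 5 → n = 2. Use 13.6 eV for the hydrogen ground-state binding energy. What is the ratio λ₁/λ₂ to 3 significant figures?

λ ∝ 1/ΔE ∝ 1/(1/n_f² − 1/n_i²), and the Z² and hc factors cancel in the ratio.
λ₁/λ₂ = (1/2² − 1/5²)/(1/4² − 1/6²) = 0.2100/0.03472 = 6.05.

6.05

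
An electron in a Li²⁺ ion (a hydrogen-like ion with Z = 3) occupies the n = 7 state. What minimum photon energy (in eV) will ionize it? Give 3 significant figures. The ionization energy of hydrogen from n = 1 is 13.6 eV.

E_n = −13.6 Z²/n² = −122.4/n² eV for Z = 3.
E_7 = −122.4/49 = −2.50 eV, so ionization (to E = 0) requires 2.50 eV.

2.50 eV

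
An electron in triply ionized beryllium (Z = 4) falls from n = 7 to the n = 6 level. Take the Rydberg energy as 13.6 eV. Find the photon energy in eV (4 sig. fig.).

The Bohr energies scale as Z², so for Z = 4: E_n = −217.6/n² eV.
E_7 = −217.6/49 = −4.441 eV and E_6 = −217.6/36 = −6.044 eV.
The photon energy is |E_7 − E_6| = 1.604 eV.

1.604 eV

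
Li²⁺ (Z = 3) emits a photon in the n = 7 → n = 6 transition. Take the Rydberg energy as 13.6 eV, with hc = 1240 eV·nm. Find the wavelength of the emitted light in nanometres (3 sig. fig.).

For Z = 3 the level energies scale as Z², so the effective Rydberg energy is 13.6 × 9 = 122.4 eV.
ΔE = 122.4 × (1/6² − 1/7²) = 122.4 × 0.007370 = 0.9020 eV.
λ = hc/ΔE = 1240 / 0.9020 = 1370 nm.

1370 nm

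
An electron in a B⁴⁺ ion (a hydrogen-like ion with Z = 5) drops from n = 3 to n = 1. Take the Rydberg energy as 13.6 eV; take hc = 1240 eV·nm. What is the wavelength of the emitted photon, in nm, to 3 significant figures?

4.10 nm

For Z = 5 the level energies scale as Z², so the effective Rydberg energy is 13.6 × 25 = 340.0 eV.
ΔE = 340.0 × (1/1² − 1/3²) = 340.0 × 0.8889 = 302.2 eV.
λ = hc/ΔE = 1240 / 302.2 = 4.10 nm.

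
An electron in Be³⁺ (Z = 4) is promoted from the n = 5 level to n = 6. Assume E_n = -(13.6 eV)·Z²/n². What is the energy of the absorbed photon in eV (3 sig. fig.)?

2.66 eV

The Bohr energies scale as Z², so for Z = 4: E_n = −217.6/n² eV.
E_6 = −217.6/36 = −6.044 eV and E_5 = −217.6/25 = −8.704 eV.
The photon energy is |E_6 − E_5| = 2.66 eV.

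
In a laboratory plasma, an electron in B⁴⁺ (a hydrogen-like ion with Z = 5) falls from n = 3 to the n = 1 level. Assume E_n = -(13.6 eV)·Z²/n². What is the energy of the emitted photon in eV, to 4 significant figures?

302.2 eV

The Bohr energies scale as Z², so for Z = 5: E_n = −340.0/n² eV.
E_3 = −340.0/9 = −37.78 eV and E_1 = −340.0/1 = −340.0 eV.
The photon energy is |E_3 − E_1| = 302.2 eV.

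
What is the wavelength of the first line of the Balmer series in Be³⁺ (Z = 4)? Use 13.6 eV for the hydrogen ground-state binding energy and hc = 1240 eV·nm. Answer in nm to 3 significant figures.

The Balmer series terminates on n_f = 2; the first line has n_i = 2+1 = 3.
ΔE = 217.6 × (1/2² − 1/3²) = 30.22 eV.
λ = 1240 / 30.22 = 41.0 nm.

41.0 nm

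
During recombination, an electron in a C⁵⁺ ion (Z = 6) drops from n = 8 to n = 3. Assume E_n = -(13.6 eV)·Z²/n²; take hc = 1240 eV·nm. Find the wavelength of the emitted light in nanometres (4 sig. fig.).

26.52 nm

For Z = 6 the level energies scale as Z², so the effective Rydberg energy is 13.6 × 36 = 489.6 eV.
ΔE = 489.6 × (1/3² − 1/8²) = 489.6 × 0.09549 = 46.75 eV.
λ = hc/ΔE = 1240 / 46.75 = 26.52 nm.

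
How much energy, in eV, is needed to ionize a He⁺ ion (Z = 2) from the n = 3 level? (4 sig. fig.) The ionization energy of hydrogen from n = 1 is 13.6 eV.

6.044 eV

E_n = −13.6 Z²/n² = −54.40/n² eV for Z = 2.
E_3 = −54.40/9 = −6.044 eV, so ionization (to E = 0) requires 6.044 eV.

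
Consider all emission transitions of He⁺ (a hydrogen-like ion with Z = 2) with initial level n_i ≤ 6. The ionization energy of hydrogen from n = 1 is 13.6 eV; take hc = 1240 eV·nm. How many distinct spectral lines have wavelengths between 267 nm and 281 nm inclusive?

1

Enumerate all n_i → n_f pairs with 1 ≤ n_f < n_i ≤ 6 and compute λ = 1240 / [13.6·4·(1/n_f² − 1/n_i²)].
Lines falling in [267, 281] nm: 6→3 (273.5 nm).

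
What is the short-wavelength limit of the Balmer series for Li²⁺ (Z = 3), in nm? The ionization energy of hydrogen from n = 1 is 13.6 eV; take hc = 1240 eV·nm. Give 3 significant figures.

The Balmer series has lower level n_f = 2; the series limit corresponds to n_i → ∞.
ΔE_max = 13.6 × 9 / 2² = 30.60 eV.
λ_min = 1240 / 30.60 = 40.5 nm.

40.5 nm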